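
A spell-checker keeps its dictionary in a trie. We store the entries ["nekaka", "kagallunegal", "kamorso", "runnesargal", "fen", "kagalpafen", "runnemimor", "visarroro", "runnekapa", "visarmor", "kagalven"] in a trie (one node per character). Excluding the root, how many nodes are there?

66

Trace insertions, counting only characters that open a new branch:
  "nekaka" → 6 new (n, e, k, a, k, a)
  "kagallunegal" → 12 new (k, a, g, a, l, l, u, n, e, g, a, l)
  "kamorso" → prefix "ka" already present; 5 new (m, o, r, s, o)
  "runnesargal" → 11 new (r, u, n, n, e, s, a, r, g, a, l)
  "fen" → 3 new (f, e, n)
  "kagalpafen" → prefix "kagal" already present; 5 new (p, a, f, e, n)
  "runnemimor" → prefix "runne" already present; 5 new (m, i, m, o, r)
  "visarroro" → 9 new (v, i, s, a, r, r, o, r, o)
  "runnekapa" → prefix "runne" already present; 4 new (k, a, p, a)
  "visarmor" → prefix "visar" already present; 3 new (m, o, r)
  "kagalven" → prefix "kagal" already present; 3 new (v, e, n)
Total nodes = 6 + 12 + 5 + 11 + 3 + 5 + 5 + 9 + 4 + 3 + 3 = 66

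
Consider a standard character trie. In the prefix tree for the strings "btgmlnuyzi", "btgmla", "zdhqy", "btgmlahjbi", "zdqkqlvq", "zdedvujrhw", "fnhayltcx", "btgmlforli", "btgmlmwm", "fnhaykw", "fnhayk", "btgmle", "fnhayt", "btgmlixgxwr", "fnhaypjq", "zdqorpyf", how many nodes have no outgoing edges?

Leaves are exactly the stored words that no other stored word extends.
Those words: "btgmlahjbi", "btgmle", "btgmlforli", "btgmlixgxwr", "btgmlmwm", "btgmlnuyzi", "fnhaykw", "fnhayltcx", "fnhaypjq", "fnhayt", "zdedvujrhw", "zdhqy", "zdqkqlvq", "zdqorpyf"
Leaf count: 14

14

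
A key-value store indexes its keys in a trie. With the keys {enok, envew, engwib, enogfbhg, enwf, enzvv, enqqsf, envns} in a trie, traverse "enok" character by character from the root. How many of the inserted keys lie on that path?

1

Traverse "enok" character by character; count nodes along the way that are marked as word ends.
Prefixes of the query that are stored words: "enok"
Count: 1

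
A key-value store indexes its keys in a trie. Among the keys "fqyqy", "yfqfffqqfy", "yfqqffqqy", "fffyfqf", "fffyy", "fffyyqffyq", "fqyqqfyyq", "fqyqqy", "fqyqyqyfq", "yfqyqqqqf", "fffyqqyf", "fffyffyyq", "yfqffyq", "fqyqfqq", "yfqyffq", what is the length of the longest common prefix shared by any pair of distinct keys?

5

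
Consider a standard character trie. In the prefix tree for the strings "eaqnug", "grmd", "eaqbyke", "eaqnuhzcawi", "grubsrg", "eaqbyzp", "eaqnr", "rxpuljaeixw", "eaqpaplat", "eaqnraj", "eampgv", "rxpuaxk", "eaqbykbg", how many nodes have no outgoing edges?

A leaf is a node with no children — equivalently, the end of a word that is not a proper prefix of any other stored word.
Those words: "eampgv", "eaqbykbg", "eaqbyke", "eaqbyzp", "eaqnraj", "eaqnug", "eaqnuhzcawi", "eaqpaplat", "grmd", "grubsrg", "rxpuaxk", "rxpuljaeixw"
Leaf count: 12

12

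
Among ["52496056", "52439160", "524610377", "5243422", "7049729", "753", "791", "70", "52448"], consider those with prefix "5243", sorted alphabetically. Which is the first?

5243422

Filter for "5243…" and sort: "5243422", "52439160"
Position 1: 5243422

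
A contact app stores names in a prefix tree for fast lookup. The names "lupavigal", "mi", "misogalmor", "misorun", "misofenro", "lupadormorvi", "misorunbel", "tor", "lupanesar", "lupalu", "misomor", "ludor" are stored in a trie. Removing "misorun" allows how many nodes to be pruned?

0

Walk "misorun" from the leaf back toward the root, removing each node that no remaining word uses.
Every node on "misorun" is still needed (e.g. by "misorunbel"), so nothing is freed.
Nodes removed: 0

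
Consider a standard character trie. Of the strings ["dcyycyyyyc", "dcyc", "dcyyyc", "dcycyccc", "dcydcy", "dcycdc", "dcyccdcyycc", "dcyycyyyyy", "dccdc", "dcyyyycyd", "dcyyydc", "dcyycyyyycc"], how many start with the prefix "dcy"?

Filter for entries beginning with "dcy":
Matches: "dcyc", "dcyccdcyycc", "dcycdc", "dcycyccc", "dcydcy", "dcyycyyyyc", "dcyycyyyycc", "dcyycyyyyy", "dcyyyc", "dcyyydc", "dcyyyycyd"
Count: 11

11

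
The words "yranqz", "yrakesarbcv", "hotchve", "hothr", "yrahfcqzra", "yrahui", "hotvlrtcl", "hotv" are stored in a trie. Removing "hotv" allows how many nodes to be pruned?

Walk "hotv" from the leaf back toward the root, removing each node that no remaining word uses.
Every node on "hotv" is still needed (e.g. by "hotvlrtcl"), so nothing is freed.
Nodes removed: 0

0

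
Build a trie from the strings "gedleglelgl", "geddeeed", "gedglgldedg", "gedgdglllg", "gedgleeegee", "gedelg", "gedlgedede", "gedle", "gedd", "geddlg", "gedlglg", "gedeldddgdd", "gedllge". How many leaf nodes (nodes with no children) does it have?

11

A leaf is a node with no children — equivalently, the end of a word that is not a proper prefix of any other stored word.
Those words: "geddeeed", "geddlg", "gedeldddgdd", "gedelg", "gedgdglllg", "gedgleeegee", "gedglgldedg", "gedleglelgl", "gedlgedede", "gedlglg", "gedllge"
Leaf count: 11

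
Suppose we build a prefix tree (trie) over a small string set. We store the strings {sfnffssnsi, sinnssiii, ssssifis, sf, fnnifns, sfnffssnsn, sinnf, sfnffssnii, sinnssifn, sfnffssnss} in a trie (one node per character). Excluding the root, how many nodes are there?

39

Count nodes per top-level branch (shared prefixes stored once):
  'f'-branch (fnnifns): 7 nodes
  's'-branch (sf, sfnffssnii, sfnffssnsi, sfnffssnsn, sfnffssnss, sinnf, sinnssifn, sinnssiii, ssssifis): 32 nodes
Sum: 39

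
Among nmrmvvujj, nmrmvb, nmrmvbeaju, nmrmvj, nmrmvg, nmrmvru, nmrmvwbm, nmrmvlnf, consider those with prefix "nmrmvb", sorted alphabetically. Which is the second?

nmrmvbeaju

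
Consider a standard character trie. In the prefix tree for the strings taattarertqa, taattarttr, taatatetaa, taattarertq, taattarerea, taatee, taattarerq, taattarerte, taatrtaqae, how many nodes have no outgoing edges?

Leaves are exactly the stored words that no other stored word extends.
Those words: "taatatetaa", "taatee", "taatrtaqae", "taattarerea", "taattarerq", "taattarerte", "taattarertqa", "taattarttr"
Leaf count: 8

8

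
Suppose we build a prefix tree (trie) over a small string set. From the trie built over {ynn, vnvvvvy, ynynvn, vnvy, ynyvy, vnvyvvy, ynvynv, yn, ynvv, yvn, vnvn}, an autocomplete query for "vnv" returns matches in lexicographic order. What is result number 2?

vnvvvvy

DFS of the "vnv" subtree visits, in order: "vnvn", "vnvvvvy", "vnvy", "vnvyvvy"
Position 2: vnvvvvy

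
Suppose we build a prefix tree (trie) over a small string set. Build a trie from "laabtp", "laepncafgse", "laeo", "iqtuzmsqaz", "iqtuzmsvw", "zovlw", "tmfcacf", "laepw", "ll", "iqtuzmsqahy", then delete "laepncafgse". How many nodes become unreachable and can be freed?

After clearing the end-marker at "laepncafgse", prune upward until reaching a node still needed by another word.
The suffix "ncafgse" (7 nodes) is used only by "laepncafgse"; the node for "laep" still has the child "w", so pruning stops there.
Nodes removed: 7

7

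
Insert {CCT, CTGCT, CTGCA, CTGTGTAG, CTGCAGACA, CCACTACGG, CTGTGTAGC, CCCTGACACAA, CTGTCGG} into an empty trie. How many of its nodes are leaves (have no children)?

A leaf is a node with no children — equivalently, the end of a word that is not a proper prefix of any other stored word.
Those words: "CCACTACGG", "CCCTGACACAA", "CCT", "CTGCAGACA", "CTGCT", "CTGTCGG", "CTGTGTAGC"
Leaf count: 7

7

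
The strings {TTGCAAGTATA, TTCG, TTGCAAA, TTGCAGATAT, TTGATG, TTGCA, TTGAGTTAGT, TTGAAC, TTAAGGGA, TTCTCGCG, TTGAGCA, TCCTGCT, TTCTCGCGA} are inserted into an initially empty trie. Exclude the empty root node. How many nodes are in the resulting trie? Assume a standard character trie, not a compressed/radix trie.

50

Trace insertions, counting only characters that open a new branch:
  "TTGCAAGTATA" → 11 new (T, T, G, C, A, A, G, T, A, T, A)
  "TTCG" → prefix "TT" already present; 2 new (C, G)
  "TTGCAAA" → prefix "TTGCAA" already present; 1 new (A)
  "TTGCAGATAT" → prefix "TTGCA" already present; 5 new (G, A, T, A, T)
  "TTGATG" → prefix "TTG" already present; 3 new (A, T, G)
  "TTGCA" → prefix "TTGCA" already present; 0 new (none)
  "TTGAGTTAGT" → prefix "TTGA" already present; 6 new (G, T, T, A, G, T)
  "TTGAAC" → prefix "TTGA" already present; 2 new (A, C)
  "TTAAGGGA" → prefix "TT" already present; 6 new (A, A, G, G, G, A)
  "TTCTCGCG" → prefix "TTC" already present; 5 new (T, C, G, C, G)
  "TTGAGCA" → prefix "TTGAG" already present; 2 new (C, A)
  "TCCTGCT" → prefix "T" already present; 6 new (C, C, T, G, C, T)
  "TTCTCGCGA" → prefix "TTCTCGCG" already present; 1 new (A)
Total nodes = 11 + 2 + 1 + 5 + 3 + 0 + 6 + 2 + 6 + 5 + 2 + 6 + 1 = 50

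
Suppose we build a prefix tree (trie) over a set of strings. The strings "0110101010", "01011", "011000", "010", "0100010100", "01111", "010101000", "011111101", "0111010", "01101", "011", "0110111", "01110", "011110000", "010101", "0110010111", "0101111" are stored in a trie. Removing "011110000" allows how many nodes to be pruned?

A node on "011110000"'s path can go only if nothing else ends at it or branches off below it.
The suffix "0000" (4 nodes) is used only by "011110000"; the node for "01111" still has the child "1", so pruning stops there.
Nodes removed: 4

4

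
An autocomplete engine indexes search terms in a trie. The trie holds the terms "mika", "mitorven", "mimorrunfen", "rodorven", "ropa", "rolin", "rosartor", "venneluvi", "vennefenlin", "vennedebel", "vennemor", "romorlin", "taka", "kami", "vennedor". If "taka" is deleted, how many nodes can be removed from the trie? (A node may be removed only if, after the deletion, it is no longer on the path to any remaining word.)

4

After clearing the end-marker at "taka", prune upward until reaching a node still needed by another word.
No other word shares any prefix with "taka", so all 4 of its nodes go.
Nodes removed: 4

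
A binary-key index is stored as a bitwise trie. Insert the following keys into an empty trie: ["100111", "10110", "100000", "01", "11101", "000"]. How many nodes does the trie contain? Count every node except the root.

20

For each word, the new-node count is its length minus the longest prefix already in the trie:
  "100111" → 6 new (1, 0, 0, 1, 1, 1)
  "10110" → prefix "10" already present; 3 new (1, 1, 0)
  "100000" → prefix "100" already present; 3 new (0, 0, 0)
  "01" → 2 new (0, 1)
  "11101" → prefix "1" already present; 4 new (1, 1, 0, 1)
  "000" → prefix "0" already present; 2 new (0, 0)
Total nodes = 6 + 3 + 3 + 2 + 4 + 2 = 20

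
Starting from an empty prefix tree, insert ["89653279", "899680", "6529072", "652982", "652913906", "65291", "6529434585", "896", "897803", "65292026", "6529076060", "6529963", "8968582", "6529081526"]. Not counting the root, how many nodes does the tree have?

For each word, the new-node count is its length minus the longest prefix already in the trie:
  "89653279" → 8 new (8, 9, 6, 5, 3, 2, 7, 9)
  "899680" → prefix "89" already present; 4 new (9, 6, 8, 0)
  "6529072" → 7 new (6, 5, 2, 9, 0, 7, 2)
  "652982" → prefix "6529" already present; 2 new (8, 2)
  "652913906" → prefix "6529" already present; 5 new (1, 3, 9, 0, 6)
  "65291" → prefix "65291" already present; 0 new (none)
  "6529434585" → prefix "6529" already present; 6 new (4, 3, 4, 5, 8, 5)
  "896" → prefix "896" already present; 0 new (none)
  "897803" → prefix "89" already present; 4 new (7, 8, 0, 3)
  "65292026" → prefix "6529" already present; 4 new (2, 0, 2, 6)
  "6529076060" → prefix "652907" already present; 4 new (6, 0, 6, 0)
  "6529963" → prefix "6529" already present; 3 new (9, 6, 3)
  "8968582" → prefix "896" already present; 4 new (8, 5, 8, 2)
  "6529081526" → prefix "65290" already present; 5 new (8, 1, 5, 2, 6)
Total nodes = 8 + 4 + 7 + 2 + 5 + 0 + 6 + 0 + 4 + 4 + 4 + 3 + 4 + 5 = 56

56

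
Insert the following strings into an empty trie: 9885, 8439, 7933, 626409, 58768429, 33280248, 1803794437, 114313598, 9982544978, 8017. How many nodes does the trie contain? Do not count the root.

Insert word by word; a character creates a node only if that edge doesn't already exist:
  "9885" → 4 new (9, 8, 8, 5)
  "8439" → 4 new (8, 4, 3, 9)
  "7933" → 4 new (7, 9, 3, 3)
  "626409" → 6 new (6, 2, 6, 4, 0, 9)
  "58768429" → 8 new (5, 8, 7, 6, 8, 4, 2, 9)
  "33280248" → 8 new (3, 3, 2, 8, 0, 2, 4, 8)
  "1803794437" → 10 new (1, 8, 0, 3, 7, 9, 4, 4, 3, 7)
  "114313598" → prefix "1" already present; 8 new (1, 4, 3, 1, 3, 5, 9, 8)
  "9982544978" → prefix "9" already present; 9 new (9, 8, 2, 5, 4, 4, 9, 7, 8)
  "8017" → prefix "8" already present; 3 new (0, 1, 7)
Total nodes = 4 + 4 + 4 + 6 + 8 + 8 + 10 + 8 + 9 + 3 = 64

64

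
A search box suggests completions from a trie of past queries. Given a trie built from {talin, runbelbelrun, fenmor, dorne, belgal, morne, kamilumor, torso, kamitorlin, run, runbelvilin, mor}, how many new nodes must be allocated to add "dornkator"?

Walking "dornkator" from the root, the first 4 characters ("dorn") follow existing edges; "k" is the first miss.
New nodes needed: |"dornkator"| − 4 = 9 − 4 = 5.

5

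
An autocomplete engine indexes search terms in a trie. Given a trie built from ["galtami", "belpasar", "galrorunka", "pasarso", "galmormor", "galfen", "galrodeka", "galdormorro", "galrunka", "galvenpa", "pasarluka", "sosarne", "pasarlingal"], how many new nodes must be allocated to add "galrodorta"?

4

Walking "galrodorta" from the root, the first 6 characters ("galrod") follow existing edges; "o" is the first miss.
New nodes needed: |"galrodorta"| − 6 = 10 − 6 = 4.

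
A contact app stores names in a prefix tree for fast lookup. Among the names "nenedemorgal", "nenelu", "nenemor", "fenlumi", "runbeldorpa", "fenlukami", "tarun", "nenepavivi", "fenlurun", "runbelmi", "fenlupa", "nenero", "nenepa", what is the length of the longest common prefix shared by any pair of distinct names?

Equivalently: take the maximum, over all pairs, of their longest common prefix length.
"nenepa" and "nenepavivi" agree on "nenepa" (6 characters) before diverging; nothing deeper is shared.
Longest shared-prefix length: 6

6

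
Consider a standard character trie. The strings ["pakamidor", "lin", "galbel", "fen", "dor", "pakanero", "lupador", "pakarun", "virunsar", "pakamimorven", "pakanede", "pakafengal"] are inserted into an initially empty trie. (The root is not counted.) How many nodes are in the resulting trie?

59

Insert word by word; a character creates a node only if that edge doesn't already exist:
  "pakamidor" → 9 new (p, a, k, a, m, i, d, o, r)
  "lin" → 3 new (l, i, n)
  "galbel" → 6 new (g, a, l, b, e, l)
  "fen" → 3 new (f, e, n)
  "dor" → 3 new (d, o, r)
  "pakanero" → prefix "paka" already present; 4 new (n, e, r, o)
  "lupador" → prefix "l" already present; 6 new (u, p, a, d, o, r)
  "pakarun" → prefix "paka" already present; 3 new (r, u, n)
  "virunsar" → 8 new (v, i, r, u, n, s, a, r)
  "pakamimorven" → prefix "pakami" already present; 6 new (m, o, r, v, e, n)
  "pakanede" → prefix "pakane" already present; 2 new (d, e)
  "pakafengal" → prefix "paka" already present; 6 new (f, e, n, g, a, l)
Total nodes = 9 + 3 + 6 + 3 + 3 + 4 + 6 + 3 + 8 + 6 + 2 + 6 = 59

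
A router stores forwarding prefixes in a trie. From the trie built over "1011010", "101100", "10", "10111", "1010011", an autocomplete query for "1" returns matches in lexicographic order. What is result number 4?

1011010

Filter for "1…" and sort: "10", "1010011", "101100", "1011010", "10111"
The 4th is 1011010.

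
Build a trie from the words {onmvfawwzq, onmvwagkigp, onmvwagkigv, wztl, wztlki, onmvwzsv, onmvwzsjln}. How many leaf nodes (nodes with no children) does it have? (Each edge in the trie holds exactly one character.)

A leaf is a node with no children — equivalently, the end of a word that is not a proper prefix of any other stored word.
Those words: "onmvfawwzq", "onmvwagkigp", "onmvwagkigv", "onmvwzsjln", "onmvwzsv", "wztlki"
Leaf count: 6

6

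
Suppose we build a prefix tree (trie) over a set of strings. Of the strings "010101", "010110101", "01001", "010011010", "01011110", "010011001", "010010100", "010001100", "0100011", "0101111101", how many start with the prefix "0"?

Filter for entries beginning with "0":
Words under "0": 0100011, 010001100, 01001, 010010100, 010011001, 010011010, 010101, 010110101, 01011110, 0101111101
Count: 10

10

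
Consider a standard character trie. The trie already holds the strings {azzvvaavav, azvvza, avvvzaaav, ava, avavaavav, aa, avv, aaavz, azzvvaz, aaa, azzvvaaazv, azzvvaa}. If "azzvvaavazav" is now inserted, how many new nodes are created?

3

The longest prefix of "azzvvaavazav" already in the trie is "azzvvaava" (length 9).
New nodes needed: |"azzvvaavazav"| − 9 = 12 − 9 = 3.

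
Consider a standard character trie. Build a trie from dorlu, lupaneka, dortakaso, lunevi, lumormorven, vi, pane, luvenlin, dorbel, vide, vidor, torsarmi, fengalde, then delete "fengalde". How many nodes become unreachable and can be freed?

8

After clearing the end-marker at "fengalde", prune upward until reaching a node still needed by another word.
No other word shares any prefix with "fengalde", so all 8 of its nodes go.
Nodes removed: 8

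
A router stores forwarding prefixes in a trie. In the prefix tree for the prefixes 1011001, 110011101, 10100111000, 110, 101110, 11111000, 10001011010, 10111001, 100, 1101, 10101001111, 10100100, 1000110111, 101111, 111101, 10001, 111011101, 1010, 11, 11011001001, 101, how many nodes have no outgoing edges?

13

A leaf is a node with no children — equivalently, the end of a word that is not a proper prefix of any other stored word.
Those words: "10001011010", "1000110111", "10100100", "10100111000", "10101001111", "1011001", "10111001", "101111", "110011101", "11011001001", "111011101", "111101", "11111000"
Leaf count: 13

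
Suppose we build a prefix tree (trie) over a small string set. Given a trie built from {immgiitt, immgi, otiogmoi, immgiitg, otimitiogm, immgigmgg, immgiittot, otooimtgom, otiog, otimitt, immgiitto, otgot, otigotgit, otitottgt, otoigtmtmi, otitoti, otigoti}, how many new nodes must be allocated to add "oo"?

The longest prefix of "oo" already in the trie is "o" (length 1).
New nodes needed: |"oo"| − 1 = 2 − 1 = 1.

1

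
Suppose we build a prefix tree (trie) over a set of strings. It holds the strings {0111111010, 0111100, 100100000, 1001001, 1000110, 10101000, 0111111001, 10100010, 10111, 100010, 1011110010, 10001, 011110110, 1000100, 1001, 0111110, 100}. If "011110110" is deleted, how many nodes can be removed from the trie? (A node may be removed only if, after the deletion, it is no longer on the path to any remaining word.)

Walk "011110110" from the leaf back toward the root, removing each node that no remaining word uses.
The suffix "110" (3 nodes) is used only by "011110110"; the node for "011110" still has the child "0", so pruning stops there.
Nodes removed: 3

3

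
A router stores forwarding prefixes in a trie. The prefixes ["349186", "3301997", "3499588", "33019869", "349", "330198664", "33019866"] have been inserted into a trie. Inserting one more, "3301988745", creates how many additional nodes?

4

Walking "3301988745" from the root, the first 6 characters ("330198") follow existing edges; "8" is the first miss.
So 10 − 6 = 4 new nodes.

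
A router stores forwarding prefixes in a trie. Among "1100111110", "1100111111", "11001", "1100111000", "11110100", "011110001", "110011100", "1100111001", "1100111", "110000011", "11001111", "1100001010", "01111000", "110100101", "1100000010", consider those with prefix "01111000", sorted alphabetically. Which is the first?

Words with prefix "01111000", in lexicographic order: "01111000", "011110001"
Position 1: 01111000

01111000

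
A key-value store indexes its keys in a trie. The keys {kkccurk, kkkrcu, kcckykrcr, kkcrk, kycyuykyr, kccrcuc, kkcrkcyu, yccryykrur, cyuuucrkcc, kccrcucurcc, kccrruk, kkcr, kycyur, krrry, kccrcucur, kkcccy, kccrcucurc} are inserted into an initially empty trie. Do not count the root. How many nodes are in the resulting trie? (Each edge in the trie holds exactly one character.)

70

For each word, the new-node count is its length minus the longest prefix already in the trie:
  "kkccurk" → 7 new (k, k, c, c, u, r, k)
  "kkkrcu" → prefix "kk" already present; 4 new (k, r, c, u)
  "kcckykrcr" → prefix "k" already present; 8 new (c, c, k, y, k, r, c, r)
  "kkcrk" → prefix "kkc" already present; 2 new (r, k)
  "kycyuykyr" → prefix "k" already present; 8 new (y, c, y, u, y, k, y, r)
  "kccrcuc" → prefix "kcc" already present; 4 new (r, c, u, c)
  "kkcrkcyu" → prefix "kkcrk" already present; 3 new (c, y, u)
  "yccryykrur" → 10 new (y, c, c, r, y, y, k, r, u, r)
  "cyuuucrkcc" → 10 new (c, y, u, u, u, c, r, k, c, c)
  "kccrcucurcc" → prefix "kccrcuc" already present; 4 new (u, r, c, c)
  "kccrruk" → prefix "kccr" already present; 3 new (r, u, k)
  "kkcr" → prefix "kkcr" already present; 0 new (none)
  "kycyur" → prefix "kycyu" already present; 1 new (r)
  "krrry" → prefix "k" already present; 4 new (r, r, r, y)
  "kccrcucur" → prefix "kccrcucur" already present; 0 new (none)
  "kkcccy" → prefix "kkcc" already present; 2 new (c, y)
  "kccrcucurc" → prefix "kccrcucurc" already present; 0 new (none)
Total nodes = 7 + 4 + 8 + 2 + 8 + 4 + 3 + 10 + 10 + 4 + 3 + 0 + 1 + 4 + 0 + 2 + 0 = 70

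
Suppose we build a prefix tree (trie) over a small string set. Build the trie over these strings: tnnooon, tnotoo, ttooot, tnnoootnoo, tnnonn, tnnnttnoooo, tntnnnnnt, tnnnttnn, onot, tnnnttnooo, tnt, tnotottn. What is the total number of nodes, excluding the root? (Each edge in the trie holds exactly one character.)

45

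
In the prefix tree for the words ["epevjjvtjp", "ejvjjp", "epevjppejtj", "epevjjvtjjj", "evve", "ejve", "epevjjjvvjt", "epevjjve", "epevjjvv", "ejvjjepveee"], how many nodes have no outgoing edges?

10

A leaf is a node with no children — equivalently, the end of a word that is not a proper prefix of any other stored word.
Those words: "ejve", "ejvjjepveee", "ejvjjp", "epevjjjvvjt", "epevjjve", "epevjjvtjjj", "epevjjvtjp", "epevjjvv", "epevjppejtj", "evve"
Leaf count: 10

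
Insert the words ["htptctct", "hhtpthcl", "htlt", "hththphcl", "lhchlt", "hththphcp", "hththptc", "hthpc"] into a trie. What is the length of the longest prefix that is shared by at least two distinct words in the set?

Look for the deepest trie node that still has at least two words in its subtree.
"hththphcl" and "hththphcp" agree on "hththphc" (8 characters) before diverging; nothing deeper is shared.
Longest shared-prefix length: 8

8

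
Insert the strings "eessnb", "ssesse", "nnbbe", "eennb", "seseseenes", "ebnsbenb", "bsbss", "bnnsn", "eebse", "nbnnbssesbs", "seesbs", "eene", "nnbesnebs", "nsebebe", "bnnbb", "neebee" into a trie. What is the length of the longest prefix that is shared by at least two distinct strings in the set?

The deepest shared node is where two words last agree before diverging.
"bnnbb" and "bnnsn" agree on "bnn" (3 characters) before diverging; nothing deeper is shared.
Longest shared-prefix length: 3

3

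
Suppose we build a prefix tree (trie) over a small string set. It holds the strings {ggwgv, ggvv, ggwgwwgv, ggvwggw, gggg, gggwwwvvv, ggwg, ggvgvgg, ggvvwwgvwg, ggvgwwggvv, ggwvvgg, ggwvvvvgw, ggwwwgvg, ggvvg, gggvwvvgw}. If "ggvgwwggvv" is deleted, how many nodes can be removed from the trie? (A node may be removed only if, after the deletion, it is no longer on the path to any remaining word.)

6

A node on "ggvgwwggvv"'s path can go only if nothing else ends at it or branches off below it.
The suffix "wwggvv" (6 nodes) is used only by "ggvgwwggvv"; the node for "ggvg" still has the child "v", so pruning stops there.
Nodes removed: 6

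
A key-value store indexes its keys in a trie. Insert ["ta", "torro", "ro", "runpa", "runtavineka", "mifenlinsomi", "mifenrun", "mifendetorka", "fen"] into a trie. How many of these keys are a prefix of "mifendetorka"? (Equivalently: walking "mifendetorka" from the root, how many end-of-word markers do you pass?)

1

Check each prefix of "mifendetorka" against the stored set — each match is an end-marker on the path.
Prefixes of the query that are stored words: "mifendetorka"
Count: 1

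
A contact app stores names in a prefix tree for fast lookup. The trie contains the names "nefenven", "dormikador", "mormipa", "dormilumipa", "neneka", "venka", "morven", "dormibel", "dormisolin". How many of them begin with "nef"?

Walk to "nef"; the words in its subtree are exactly those with that prefix.
Matches: "nefenven"
Count: 1

1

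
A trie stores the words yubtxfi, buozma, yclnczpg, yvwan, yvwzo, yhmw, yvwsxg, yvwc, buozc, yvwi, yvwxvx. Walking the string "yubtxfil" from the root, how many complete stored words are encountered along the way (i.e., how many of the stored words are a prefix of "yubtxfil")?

1

Check each prefix of "yubtxfil" against the stored set — each match is an end-marker on the path.
Prefixes of the query that are stored words: "yubtxfi"
Count: 1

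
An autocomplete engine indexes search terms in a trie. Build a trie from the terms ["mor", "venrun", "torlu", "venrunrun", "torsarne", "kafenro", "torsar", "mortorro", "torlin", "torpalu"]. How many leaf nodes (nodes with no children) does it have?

7

A leaf is a node with no children — equivalently, the end of a word that is not a proper prefix of any other stored word.
Those words: "kafenro", "mortorro", "torlin", "torlu", "torpalu", "torsarne", "venrunrun"
Leaf count: 7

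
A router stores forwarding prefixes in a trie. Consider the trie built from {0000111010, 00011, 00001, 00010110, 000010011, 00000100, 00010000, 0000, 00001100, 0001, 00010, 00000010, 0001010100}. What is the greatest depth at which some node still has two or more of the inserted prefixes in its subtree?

Look for the deepest trie node that still has at least two words in its subtree.
"00001100" and "0000111010" agree on "000011" (6 characters) before diverging; nothing deeper is shared.
Longest shared-prefix length: 6

6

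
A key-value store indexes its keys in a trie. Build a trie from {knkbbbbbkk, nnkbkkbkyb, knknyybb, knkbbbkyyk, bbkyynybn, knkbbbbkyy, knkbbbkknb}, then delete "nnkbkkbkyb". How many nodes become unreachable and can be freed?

After clearing the end-marker at "nnkbkkbkyb", prune upward until reaching a node still needed by another word.
No other word shares any prefix with "nnkbkkbkyb", so all 10 of its nodes go.
Nodes removed: 10

10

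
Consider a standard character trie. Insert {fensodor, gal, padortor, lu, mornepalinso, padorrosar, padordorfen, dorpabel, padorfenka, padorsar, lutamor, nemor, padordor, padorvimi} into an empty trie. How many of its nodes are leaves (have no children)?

A leaf is a node with no children — equivalently, the end of a word that is not a proper prefix of any other stored word.
Those words: "dorpabel", "fensodor", "gal", "lutamor", "mornepalinso", "nemor", "padordorfen", "padorfenka", "padorrosar", "padorsar", "padortor", "padorvimi"
Leaf count: 12

12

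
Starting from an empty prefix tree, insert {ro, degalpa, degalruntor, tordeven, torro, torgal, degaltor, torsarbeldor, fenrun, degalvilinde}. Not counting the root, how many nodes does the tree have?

Count nodes per top-level branch (shared prefixes stored once):
  'd'-branch (degalpa, degalruntor, degaltor, degalvilinde): 23 nodes
  'f'-branch (fenrun): 6 nodes
  'r'-branch (ro): 2 nodes
  't'-branch (tordeven, torgal, torro, torsarbeldor): 22 nodes
Sum: 53

53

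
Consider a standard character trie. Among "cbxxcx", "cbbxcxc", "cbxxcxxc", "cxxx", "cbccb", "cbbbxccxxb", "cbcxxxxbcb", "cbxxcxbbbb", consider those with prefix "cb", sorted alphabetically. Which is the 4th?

cbcxxxxbcb

DFS of the "cb" subtree visits, in order: "cbbbxccxxb", "cbbxcxc", "cbccb", "cbcxxxxbcb", "cbxxcx", "cbxxcxbbbb", "cbxxcxxc"
The 4th is cbcxxxxbcb.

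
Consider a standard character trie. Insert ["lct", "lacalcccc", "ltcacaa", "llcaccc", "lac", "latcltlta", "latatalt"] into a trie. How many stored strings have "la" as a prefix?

4

Traverse to the node for "la", then collect every word in that subtree.
Words under "la": lac, lacalcccc, latatalt, latcltlta
Count: 4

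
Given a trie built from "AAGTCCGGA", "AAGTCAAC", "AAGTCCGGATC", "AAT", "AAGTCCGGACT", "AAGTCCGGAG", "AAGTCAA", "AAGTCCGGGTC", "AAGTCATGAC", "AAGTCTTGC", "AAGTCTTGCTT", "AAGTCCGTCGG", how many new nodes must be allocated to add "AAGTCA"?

0

Every character of "AAGTCA" already lies on an existing path (it is a prefix of some stored word).
No new nodes are needed: 0.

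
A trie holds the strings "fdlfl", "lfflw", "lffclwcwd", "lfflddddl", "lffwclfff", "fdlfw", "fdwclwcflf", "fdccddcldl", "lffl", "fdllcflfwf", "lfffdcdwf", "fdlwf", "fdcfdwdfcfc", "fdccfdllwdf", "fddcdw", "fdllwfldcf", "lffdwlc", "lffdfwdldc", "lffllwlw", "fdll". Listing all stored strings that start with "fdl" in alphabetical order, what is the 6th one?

fdlwf

Words with prefix "fdl", in lexicographic order: "fdlfl", "fdlfw", "fdll", "fdllcflfwf", "fdllwfldcf", "fdlwf"
Position 6: fdlwf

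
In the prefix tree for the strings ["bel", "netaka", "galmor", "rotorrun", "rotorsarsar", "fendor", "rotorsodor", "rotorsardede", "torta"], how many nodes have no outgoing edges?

9

Leaves are exactly the stored words that no other stored word extends.
Those words: "bel", "fendor", "galmor", "netaka", "rotorrun", "rotorsardede", "rotorsarsar", "rotorsodor", "torta"
Leaf count: 9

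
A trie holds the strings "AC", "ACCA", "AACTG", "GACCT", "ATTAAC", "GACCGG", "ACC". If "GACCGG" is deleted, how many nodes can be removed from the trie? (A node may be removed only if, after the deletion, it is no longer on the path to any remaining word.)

After clearing the end-marker at "GACCGG", prune upward until reaching a node still needed by another word.
The suffix "GG" (2 nodes) is used only by "GACCGG"; the node for "GACC" still has the child "T", so pruning stops there.
Nodes removed: 2

2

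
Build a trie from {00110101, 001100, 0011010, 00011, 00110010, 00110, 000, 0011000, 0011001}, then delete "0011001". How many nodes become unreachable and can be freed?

0

A node on "0011001"'s path can go only if nothing else ends at it or branches off below it.
Every node on "0011001" is still needed (e.g. by "00110010"), so nothing is freed.
Nodes removed: 0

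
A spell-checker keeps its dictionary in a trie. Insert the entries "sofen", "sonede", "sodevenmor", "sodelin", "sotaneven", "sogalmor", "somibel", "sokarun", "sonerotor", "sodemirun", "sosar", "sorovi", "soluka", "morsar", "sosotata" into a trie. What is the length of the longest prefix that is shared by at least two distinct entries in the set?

Equivalently: take the maximum, over all pairs, of their longest common prefix length.
e.g. "sodelin" and "sodemirun" share the prefix "sode" of length 4; no pair shares a longer one.
Longest shared-prefix length: 4

4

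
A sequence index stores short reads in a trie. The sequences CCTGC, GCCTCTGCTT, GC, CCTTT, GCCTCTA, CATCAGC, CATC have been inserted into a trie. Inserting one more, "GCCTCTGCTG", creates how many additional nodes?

1

The longest prefix of "GCCTCTGCTG" already in the trie is "GCCTCTGCT" (length 9).
So 10 − 9 = 1 new nodes.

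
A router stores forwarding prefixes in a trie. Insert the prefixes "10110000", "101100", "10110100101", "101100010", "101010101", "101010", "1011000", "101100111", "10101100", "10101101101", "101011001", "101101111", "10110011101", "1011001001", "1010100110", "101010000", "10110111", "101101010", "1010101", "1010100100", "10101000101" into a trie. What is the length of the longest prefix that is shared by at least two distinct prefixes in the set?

9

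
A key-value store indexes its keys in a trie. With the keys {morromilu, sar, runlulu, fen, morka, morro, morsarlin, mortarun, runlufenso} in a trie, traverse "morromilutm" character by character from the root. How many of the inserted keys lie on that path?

Walk "morromilutm" from the root; an end-of-word marker is hit whenever a stored word is a prefix of "morromilutm".
Prefixes of the query that are stored words: "morro", "morromilu"
Count: 2

2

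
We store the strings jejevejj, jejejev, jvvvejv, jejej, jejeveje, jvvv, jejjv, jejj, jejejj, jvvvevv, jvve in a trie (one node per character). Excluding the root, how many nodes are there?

24

Trie structure (* marks end of a word):
(root)
└─ j
   ├─ e
   │  └─ j
   │     ├─ e
   │     │  ├─ j *
   │     │  │  ├─ e
   │     │  │  │  └─ v *
   │     │  │  └─ j *
   │     │  └─ v
   │     │     └─ e
   │     │        └─ j
   │     │           ├─ e *
   │     │           └─ j *
   │     └─ j *
   │        └─ v *
   └─ v
      └─ v
         ├─ e *
         └─ v *
            └─ e
               ├─ j
               │  └─ v *
               └─ v
                  └─ v *
Counting every labelled node above: 24.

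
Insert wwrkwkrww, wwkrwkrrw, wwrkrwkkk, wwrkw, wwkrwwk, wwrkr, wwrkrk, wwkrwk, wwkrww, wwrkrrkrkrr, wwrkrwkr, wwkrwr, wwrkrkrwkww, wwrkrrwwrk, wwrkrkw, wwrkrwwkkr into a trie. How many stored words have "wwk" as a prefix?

5

Traverse to the node for "wwk", then collect every word in that subtree.
Matches: "wwkrwk", "wwkrwkrrw", "wwkrwr", "wwkrww", "wwkrwwk"
Count: 5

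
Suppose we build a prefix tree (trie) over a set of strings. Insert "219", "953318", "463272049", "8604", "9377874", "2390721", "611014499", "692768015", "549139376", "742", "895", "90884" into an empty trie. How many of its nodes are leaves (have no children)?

A leaf is a node with no children — equivalently, the end of a word that is not a proper prefix of any other stored word.
Those words: "219", "2390721", "463272049", "549139376", "611014499", "692768015", "742", "8604", "895", "90884", "9377874", "953318"
Leaf count: 12

12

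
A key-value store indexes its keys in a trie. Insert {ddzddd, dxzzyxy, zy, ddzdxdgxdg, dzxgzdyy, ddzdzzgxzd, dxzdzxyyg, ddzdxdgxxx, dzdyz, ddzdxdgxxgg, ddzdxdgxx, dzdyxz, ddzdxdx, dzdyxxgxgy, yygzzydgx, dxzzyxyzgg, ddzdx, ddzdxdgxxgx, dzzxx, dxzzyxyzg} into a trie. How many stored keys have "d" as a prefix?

Filter for entries beginning with "d":
Matches: "ddzddd", "ddzdx", "ddzdxdgxdg", "ddzdxdgxx", "ddzdxdgxxgg", "ddzdxdgxxgx", "ddzdxdgxxx", "ddzdxdx", "ddzdzzgxzd", "dxzdzxyyg", "dxzzyxy", "dxzzyxyzg", "dxzzyxyzgg", "dzdyxxgxgy", "dzdyxz", "dzdyz", "dzxgzdyy", "dzzxx"
Count: 18

18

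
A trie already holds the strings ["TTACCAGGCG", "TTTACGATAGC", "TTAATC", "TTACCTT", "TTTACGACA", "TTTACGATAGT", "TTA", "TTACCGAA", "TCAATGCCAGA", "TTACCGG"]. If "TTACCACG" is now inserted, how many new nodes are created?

2

Walking "TTACCACG" from the root, the first 6 characters ("TTACCA") follow existing edges; "C" is the first miss.
New nodes needed: |"TTACCACG"| − 6 = 8 − 6 = 2.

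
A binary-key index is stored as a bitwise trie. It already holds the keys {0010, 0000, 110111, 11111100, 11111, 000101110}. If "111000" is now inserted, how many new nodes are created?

The longest prefix of "111000" already in the trie is "111" (length 3).
Each of the 3 remaining characters creates one node.

3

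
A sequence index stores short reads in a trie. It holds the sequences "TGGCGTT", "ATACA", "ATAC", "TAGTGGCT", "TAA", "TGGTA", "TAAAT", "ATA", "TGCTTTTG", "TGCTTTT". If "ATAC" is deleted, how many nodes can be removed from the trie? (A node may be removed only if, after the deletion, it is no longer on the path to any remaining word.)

0

After clearing the end-marker at "ATAC", prune upward until reaching a node still needed by another word.
Every node on "ATAC" is still needed (e.g. by "ATACA"), so nothing is freed.
Nodes removed: 0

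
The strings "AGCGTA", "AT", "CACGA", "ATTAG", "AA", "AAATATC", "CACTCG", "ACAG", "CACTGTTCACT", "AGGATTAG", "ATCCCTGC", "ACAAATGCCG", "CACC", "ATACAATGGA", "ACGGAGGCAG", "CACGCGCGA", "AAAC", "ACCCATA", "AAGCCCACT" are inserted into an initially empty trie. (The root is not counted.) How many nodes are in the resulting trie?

Insert word by word; a character creates a node only if that edge doesn't already exist:
  "AGCGTA" → 6 new (A, G, C, G, T, A)
  "AT" → prefix "A" already present; 1 new (T)
  "CACGA" → 5 new (C, A, C, G, A)
  "ATTAG" → prefix "AT" already present; 3 new (T, A, G)
  "AA" → prefix "A" already present; 1 new (A)
  "AAATATC" → prefix "AA" already present; 5 new (A, T, A, T, C)
  "CACTCG" → prefix "CAC" already present; 3 new (T, C, G)
  "ACAG" → prefix "A" already present; 3 new (C, A, G)
  "CACTGTTCACT" → prefix "CACT" already present; 7 new (G, T, T, C, A, C, T)
  "AGGATTAG" → prefix "AG" already present; 6 new (G, A, T, T, A, G)
  "ATCCCTGC" → prefix "AT" already present; 6 new (C, C, C, T, G, C)
  "ACAAATGCCG" → prefix "ACA" already present; 7 new (A, A, T, G, C, C, G)
  "CACC" → prefix "CAC" already present; 1 new (C)
  "ATACAATGGA" → prefix "AT" already present; 8 new (A, C, A, A, T, G, G, A)
  "ACGGAGGCAG" → prefix "AC" already present; 8 new (G, G, A, G, G, C, A, G)
  "CACGCGCGA" → prefix "CACG" already present; 5 new (C, G, C, G, A)
  "AAAC" → prefix "AAA" already present; 1 new (C)
  "ACCCATA" → prefix "AC" already present; 5 new (C, C, A, T, A)
  "AAGCCCACT" → prefix "AA" already present; 7 new (G, C, C, C, A, C, T)
Total nodes = 6 + 1 + 5 + 3 + 1 + 5 + 3 + 3 + 7 + 6 + 6 + 7 + 1 + 8 + 8 + 5 + 1 + 5 + 7 = 88

88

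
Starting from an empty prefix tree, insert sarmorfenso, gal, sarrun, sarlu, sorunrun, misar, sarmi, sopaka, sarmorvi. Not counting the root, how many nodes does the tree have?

38

Trie structure (* marks end of a word):
(root)
├─ g
│  └─ a
│     └─ l *
├─ m
│  └─ i
│     └─ s
│        └─ a
│           └─ r *
└─ s
   ├─ a
   │  └─ r
   │     ├─ l
   │     │  └─ u *
   │     ├─ m
   │     │  ├─ i *
   │     │  └─ o
   │     │     └─ r
   │     │        ├─ f
   │     │        │  └─ e
   │     │        │     └─ n
   │     │        │        └─ s
   │     │        │           └─ o *
   │     │        └─ v
   │     │           └─ i *
   │     └─ r
   │        └─ u
   │           └─ n *
   └─ o
      ├─ p
      │  └─ a
      │     └─ k
      │        └─ a *
      └─ r
         └─ u
            └─ n
               └─ r
                  └─ u
                     └─ n *
Counting every labelled node above: 38.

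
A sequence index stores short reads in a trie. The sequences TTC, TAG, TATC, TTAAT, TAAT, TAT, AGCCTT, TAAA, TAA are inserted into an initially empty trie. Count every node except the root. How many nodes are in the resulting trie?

19

Insert word by word; a character creates a node only if that edge doesn't already exist:
  "TTC" → 3 new (T, T, C)
  "TAG" → prefix "T" already present; 2 new (A, G)
  "TATC" → prefix "TA" already present; 2 new (T, C)
  "TTAAT" → prefix "TT" already present; 3 new (A, A, T)
  "TAAT" → prefix "TA" already present; 2 new (A, T)
  "TAT" → prefix "TAT" already present; 0 new (none)
  "AGCCTT" → 6 new (A, G, C, C, T, T)
  "TAAA" → prefix "TAA" already present; 1 new (A)
  "TAA" → prefix "TAA" already present; 0 new (none)
Total nodes = 3 + 2 + 2 + 3 + 2 + 0 + 6 + 1 + 0 = 19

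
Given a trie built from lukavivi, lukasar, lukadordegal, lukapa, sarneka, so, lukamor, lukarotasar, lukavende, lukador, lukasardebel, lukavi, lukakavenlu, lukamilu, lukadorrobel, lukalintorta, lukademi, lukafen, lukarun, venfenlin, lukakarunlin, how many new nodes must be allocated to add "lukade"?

"lukade" is already a full path in the trie; only an end-marker is added.
No new nodes are needed: 0.

0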